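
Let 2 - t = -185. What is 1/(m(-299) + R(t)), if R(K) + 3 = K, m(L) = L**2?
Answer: 1/89585 ≈ 1.1163e-5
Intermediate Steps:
t = 187 (t = 2 - 1*(-185) = 2 + 185 = 187)
R(K) = -3 + K
1/(m(-299) + R(t)) = 1/((-299)**2 + (-3 + 187)) = 1/(89401 + 184) = 1/89585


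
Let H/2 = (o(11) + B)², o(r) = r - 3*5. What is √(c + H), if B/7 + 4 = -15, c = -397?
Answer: √37141 ≈ 192.72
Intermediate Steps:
B = -133 (B = -28 + 7*(-15) = -28 - 105 = -133)
o(r) = -15 + r (o(r) = r - 15 = -15 + r)
H = 37538 (H = 2*((-15 + 11) - 133)² = 2*(-4 - 133)² = 2*(-137)² = 2*18769 = 37538)
√(c + H) = √(-397 + 37538) = √37141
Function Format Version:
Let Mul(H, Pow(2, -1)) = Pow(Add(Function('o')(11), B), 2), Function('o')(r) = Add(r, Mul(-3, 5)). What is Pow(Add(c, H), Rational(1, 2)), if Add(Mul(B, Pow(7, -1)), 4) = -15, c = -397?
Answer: Pow(37141, Rational(1, 2)) ≈ 192.72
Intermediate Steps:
B = -133 (B = Add(-28, Mul(7, -15)) = Add(-28, -105) = -133)
Function('o')(r) = Add(-15, r) (Function('o')(r) = Add(r, -15) = Add(-15, r))
H = 37538 (H = Mul(2, Pow(Add(Add(-15, 11), -133), 2)) = Mul(2, Pow(Add(-4, -133), 2)) = Mul(2, Pow(-137, 2)) = Mul(2, 18769) = 37538)
Pow(Add(c, H), Rational(1, 2)) = Pow(Add(-397, 37538), Rational(1, 2)) = Pow(37141, Rational(1, 2))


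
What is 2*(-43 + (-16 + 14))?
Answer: -90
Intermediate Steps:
2*(-43 + (-16 + 14)) = 2*(-43 - 2) = 2*(-45) = -90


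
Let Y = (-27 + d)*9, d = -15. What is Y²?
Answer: 142884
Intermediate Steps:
Y = -378 (Y = (-27 - 15)*9 = -42*9 = -378)
Y² = (-378)² = 142884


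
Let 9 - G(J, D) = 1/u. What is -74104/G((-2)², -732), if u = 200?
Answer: -14820800/1799 ≈ -8238.4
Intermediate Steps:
G(J, D) = 1799/200 (G(J, D) = 9 - 1/200 = 1799/200)
-74104/G((-2)², -732) = -74104/1799/200 = -74104*200/1799 = -14820800/1799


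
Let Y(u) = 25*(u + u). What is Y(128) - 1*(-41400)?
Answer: 47800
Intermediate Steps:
Y(u) = 50*u (Y(u) = 25*(2*u) = 50*u)
Y(128) - 1*(-41400) = 50*128 - 1*(-41400) = 6400 + 41400 = 47800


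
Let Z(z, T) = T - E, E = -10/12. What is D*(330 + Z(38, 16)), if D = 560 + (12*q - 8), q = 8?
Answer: 224748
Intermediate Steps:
E = -⅚ (E = -10*1/12 = -⅚ ≈ -0.83333)
Z(z, T) = ⅚ + T (Z(z, T) = T - 1*(-⅚) = T + ⅚ = ⅚ + T)
D = 648 (D = 560 + (12*8 - 8) = 560 + (96 - 8) = 560 + 88 = 648)
D*(330 + Z(38, 16)) = 648*(330 + (⅚ + 16)) = 648*(330 + 101/6) = 648*(2081/6) = 224748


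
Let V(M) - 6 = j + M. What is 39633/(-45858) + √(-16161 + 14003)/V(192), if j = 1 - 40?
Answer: -13211/15286 + I*√2158/159 ≈ -0.86425 + 0.29217*I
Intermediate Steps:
j = -39
V(M) = -33 + M (V(M) = 6 + (-39 + M) = -33 + M)
39633/(-45858) + √(-16161 + 14003)/V(192) = 39633/(-45858) + √(-16161 + 14003)/(-33 + 192) = 39633*(-1/45858) + √(-2158)/159 = -13211/15286 + (I*√2158)*(1/159) = -13211/15286 + I*√2158/159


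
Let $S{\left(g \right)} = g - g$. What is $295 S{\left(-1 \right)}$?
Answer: $0$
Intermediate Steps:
$S{\left(g \right)} = 0$
$295 S{\left(-1 \right)} = 295 \cdot 0 = 0$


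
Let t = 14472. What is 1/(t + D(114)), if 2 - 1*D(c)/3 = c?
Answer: 1/14136 ≈ 7.0741e-5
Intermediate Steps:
D(c) = 6 - 3*c
1/(t + D(114)) = 1/(14472 + (6 - 3*114)) = 1/(14472 + (6 - 342)) = 1/(14472 - 336) = 1/14136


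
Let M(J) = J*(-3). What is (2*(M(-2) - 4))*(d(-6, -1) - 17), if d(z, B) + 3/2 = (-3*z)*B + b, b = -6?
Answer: -170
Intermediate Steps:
M(J) = -3*J
d(z, B) = -15/2 - 3*B*z (d(z, B) = -3/2 + ((-3*z)*B - 6) = -3/2 + (-3*B*z - 6) = -3/2 + (-6 - 3*B*z) = -15/2 - 3*B*z)
(2*(M(-2) - 4))*(d(-6, -1) - 17) = (2*(-3*(-2) - 4))*((-15/2 - 3*(-1)*(-6)) - 17) = (2*(6 - 4))*((-15/2 - 18) - 17) = (2*2)*(-51/2 - 17) = 4*(-85/2) = -170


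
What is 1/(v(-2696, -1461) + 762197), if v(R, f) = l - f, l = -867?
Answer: 1/762791 ≈ 1.3110e-6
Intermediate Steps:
v(R, f) = -867 - f
1/(v(-2696, -1461) + 762197) = 1/((-867 - 1*(-1461)) + 762197) = 1/((-867 + 1461) + 762197) = 1/(594 + 762197) = 1/762791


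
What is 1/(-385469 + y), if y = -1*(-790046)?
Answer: 1/404577 ≈ 2.4717e-6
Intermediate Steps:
y = 790046
1/(-385469 + y) = 1/(-385469 + 790046) = 1/404577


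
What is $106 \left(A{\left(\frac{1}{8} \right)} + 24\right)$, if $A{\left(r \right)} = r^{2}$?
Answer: $\frac{81461}{32} \approx 2545.7$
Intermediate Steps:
$106 \left(A{\left(\frac{1}{8} \right)} + 24\right) = 106 \left(\left(\frac{1}{8}\right)^{2} + 24\right) = 106 \left(\frac{1}{64} + 24\right) = 106 \cdot \frac{1537}{64} = \frac{81461}{32}$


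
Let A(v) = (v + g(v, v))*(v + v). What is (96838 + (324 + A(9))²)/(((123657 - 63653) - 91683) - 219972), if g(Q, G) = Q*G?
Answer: -3875974/251651 ≈ -15.402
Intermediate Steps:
g(Q, G) = G*Q
A(v) = 2*v*(v + v²) (A(v) = (v + v*v)*(v + v) = (v + v²)*(2*v) = 2*v*(v + v²))
(96838 + (324 + A(9))²)/(((123657 - 63653) - 91683) - 219972) = (96838 + (324 + 2*9²*(1 + 9))²)/(((123657 - 63653) - 91683) - 219972) = (96838 + (324 + 2*81*10)²)/((60004 - 91683) - 219972) = (96838 + (324 + 1620)²)/(-31679 - 219972) = (96838 + 1944²)/(-251651) = (96838 + 3779136)*(-1/251651) = 3875974*(-1/251651) = -3875974/251651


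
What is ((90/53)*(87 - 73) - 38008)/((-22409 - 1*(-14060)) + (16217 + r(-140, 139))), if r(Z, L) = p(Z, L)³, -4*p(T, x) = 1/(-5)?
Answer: -16105312000/3336032053 ≈ -4.8277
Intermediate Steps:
p(T, x) = 1/20 (p(T, x) = -¼/(-5) = -¼*(-⅕) = 1/20)
r(Z, L) = 1/8000 (r(Z, L) = (1/20)³ = 1/8000)
((90/53)*(87 - 73) - 38008)/((-22409 - 1*(-14060)) + (16217 + r(-140, 139))) = ((90/53)*(87 - 73) - 38008)/((-22409 - 1*(-14060)) + (16217 + 1/8000)) = ((90*(1/53))*14 - 38008)/((-22409 + 14060) + 129736001/8000) = ((90/53)*14 - 38008)/(-8349 + 129736001/8000) = (1260/53 - 38008)/(62944001/8000) = -2013164/53*8000/62944001 = -16105312000/3336032053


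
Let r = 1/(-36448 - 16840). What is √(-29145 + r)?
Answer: I*√20690115254042/26644 ≈ 170.72*I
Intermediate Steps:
r = -1/53288 (r = 1/(-53288) = -1/53288 ≈ -1.8766e-5)
√(-29145 + r) = √(-29145 - 1/53288) = √(-1553078761/53288) = I*√20690115254042/26644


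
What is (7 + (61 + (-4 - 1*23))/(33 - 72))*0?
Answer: 0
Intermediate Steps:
(7 + (61 + (-4 - 1*23))/(33 - 72))*0 = (7 + (61 + (-4 - 23))/(-39))*0 = (7 + (61 - 27)*(-1/39))*0 = (7 + 34*(-1/39))*0 = (7 - 34/39)*0 = (239/39)*0 = 0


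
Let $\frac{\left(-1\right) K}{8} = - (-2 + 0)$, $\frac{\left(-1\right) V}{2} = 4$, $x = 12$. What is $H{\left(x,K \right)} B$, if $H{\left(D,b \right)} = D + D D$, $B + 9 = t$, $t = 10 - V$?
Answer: $1404$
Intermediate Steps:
$V = -8$ ($V = \left(-2\right) 4 = -8$)
$K = -16$ ($K = - 8 \left(- (-2 + 0)\right) = - 8 \left(\left(-1\right) \left(-2\right)\right) = \left(-8\right) 2 = -16$)
$t = 18$ ($t = 10 - -8 = 10 + 8 = 18$)
$B = 9$ ($B = -9 + 18 = 9$)
$H{\left(D,b \right)} = D + D^{2}$
$H{\left(x,K \right)} B = 12 \left(1 + 12\right) 9 = 12 \cdot 13 \cdot 9 = 156 \cdot 9 = 1404$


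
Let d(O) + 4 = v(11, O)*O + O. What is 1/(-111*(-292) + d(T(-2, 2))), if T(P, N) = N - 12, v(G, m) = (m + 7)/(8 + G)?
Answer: 19/615592 ≈ 3.0865e-5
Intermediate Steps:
v(G, m) = (7 + m)/(8 + G)
T(P, N) = -12 + N
d(O) = -4 + O + O*(7/19 + O/19) (d(O) = -4 + (((7 + O)/(8 + 11))*O + O) = -4 + (((7 + O)/19)*O + O) = -4 + ((7/19 + O/19)*O + O) = -4 + (O*(7/19 + O/19) + O) = -4 + (O + O*(7/19 + O/19)) = -4 + O + O*(7/19 + O/19))
1/(-111*(-292) + d(T(-2, 2))) = 1/(-111*(-292) + (-4 + (-12 + 2)²/19 + 26*(-12 + 2)/19)) = 1/(32412 + (-4 + (1/19)*(-10)² + (26/19)*(-10))) = 1/(32412 + (-4 + (1/19)*100 - 260/19)) = 1/(32412 + (-4 + 100/19 - 260/19)) = 1/(32412 - 236/19) = 1/(615592/19) = 19/615592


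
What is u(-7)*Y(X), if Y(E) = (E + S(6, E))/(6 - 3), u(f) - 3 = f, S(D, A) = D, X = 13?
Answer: -76/3 ≈ -25.333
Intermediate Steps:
u(f) = 3 + f
Y(E) = 2 + E/3 (Y(E) = (E + 6)/(6 - 3) = (6 + E)/3 = (6 + E)*(⅓) = 2 + E/3)
u(-7)*Y(X) = (3 - 7)*(2 + (⅓)*13) = -4*(2 + 13/3) = -4*19/3 = -76/3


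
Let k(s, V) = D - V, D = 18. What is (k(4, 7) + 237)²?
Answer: 61504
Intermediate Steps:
k(s, V) = 18 - V
(k(4, 7) + 237)² = ((18 - 1*7) + 237)² = ((18 - 7) + 237)² = (11 + 237)² = 248² = 61504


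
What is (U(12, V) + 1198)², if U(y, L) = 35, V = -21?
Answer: 1520289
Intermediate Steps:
(U(12, V) + 1198)² = (35 + 1198)² = 1233² = 1520289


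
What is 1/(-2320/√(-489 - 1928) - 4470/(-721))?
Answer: 778967679/284628603370 - 60301556*I*√2417/142314301685 ≈ 0.0027368 - 0.020831*I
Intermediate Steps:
1/(-2320/√(-489 - 1928) - 4470/(-721)) = 1/(-2320*(-I*√2417/2417) - 4470*(-1/721)) = 1/(-2320*(-I*√2417/2417) + 4470/721) = 1/(-(-2320)*I*√2417/2417 + 4470/721) = 1/(2320*I*√2417/2417 + 4470/721) = 1/(4470/721 + 2320*I*√2417/2417)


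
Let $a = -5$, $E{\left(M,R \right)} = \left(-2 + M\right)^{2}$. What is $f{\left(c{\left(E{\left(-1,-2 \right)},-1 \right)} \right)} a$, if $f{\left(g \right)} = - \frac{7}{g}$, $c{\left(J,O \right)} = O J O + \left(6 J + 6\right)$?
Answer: $\frac{35}{69} \approx 0.50725$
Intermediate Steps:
$c{\left(J,O \right)} = 6 + 6 J + J O^{2}$ ($c{\left(J,O \right)} = J O O + \left(6 + 6 J\right) = J O^{2} + \left(6 + 6 J\right) = 6 + 6 J + J O^{2}$)
$f{\left(c{\left(E{\left(-1,-2 \right)},-1 \right)} \right)} a = - \frac{7}{6 + 6 \left(-2 - 1\right)^{2} + \left(-2 - 1\right)^{2} \left(-1\right)^{2}} \left(-5\right) = - \frac{7}{6 + 6 \left(-3\right)^{2} + \left(-3\right)^{2} \cdot 1} \left(-5\right) = - \frac{7}{6 + 6 \cdot 9 + 9 \cdot 1} \left(-5\right) = - \frac{7}{6 + 54 + 9} \left(-5\right) = - \frac{7}{69} \left(-5\right) = \left(-7\right) \frac{1}{69} \left(-5\right) = \left(- \frac{7}{69}\right) \left(-5\right) = \frac{35}{69}$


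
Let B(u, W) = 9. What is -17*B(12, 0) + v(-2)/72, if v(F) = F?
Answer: -5509/36 ≈ -153.03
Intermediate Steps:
-17*B(12, 0) + v(-2)/72 = -17*9 - 2/72 = -153 - 2*1/72 = -153 - 1/36 = -5509/36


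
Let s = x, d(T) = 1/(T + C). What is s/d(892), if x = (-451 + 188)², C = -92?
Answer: 55335200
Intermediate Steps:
d(T) = 1/(-92 + T) (d(T) = 1/(T - 92) = 1/(-92 + T))
x = 69169 (x = (-263)² = 69169)
s = 69169
s/d(892) = 69169/(1/(-92 + 892)) = 69169/(1/800) = 69169*800 = 55335200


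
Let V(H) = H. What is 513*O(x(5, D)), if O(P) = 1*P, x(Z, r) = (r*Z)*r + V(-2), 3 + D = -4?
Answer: 124659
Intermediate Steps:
D = -7 (D = -3 - 4 = -7)
x(Z, r) = -2 + Z*r² (x(Z, r) = (r*Z)*r - 2 = (Z*r)*r - 2 = Z*r² - 2 = -2 + Z*r²)
O(P) = P
513*O(x(5, D)) = 513*(-2 + 5*(-7)²) = 513*(-2 + 5*49) = 513*(-2 + 245) = 513*243 = 124659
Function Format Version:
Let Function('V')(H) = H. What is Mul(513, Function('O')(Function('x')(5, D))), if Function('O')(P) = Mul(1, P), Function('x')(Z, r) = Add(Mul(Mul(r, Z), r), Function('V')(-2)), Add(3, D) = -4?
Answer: 124659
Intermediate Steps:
D = -7 (D = Add(-3, -4) = -7)
Function('x')(Z, r) = Add(-2, Mul(Z, Pow(r, 2))) (Function('x')(Z, r) = Add(Mul(Mul(r, Z), r), -2) = Add(Mul(Mul(Z, r), r), -2) = Add(Mul(Z, Pow(r, 2)), -2) = Add(-2, Mul(Z, Pow(r, 2))))
Function('O')(P) = P
Mul(513, Function('O')(Function('x')(5, D))) = Mul(513, Add(-2, Mul(5, Pow(-7, 2)))) = Mul(513, Add(-2, Mul(5, 49))) = Mul(513, Add(-2, 245)) = Mul(513, 243) = 124659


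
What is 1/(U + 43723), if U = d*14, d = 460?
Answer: 1/50163 ≈ 1.9935e-5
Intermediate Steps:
U = 6440 (U = 460*14 = 6440)
1/(U + 43723) = 1/(6440 + 43723) = 1/50163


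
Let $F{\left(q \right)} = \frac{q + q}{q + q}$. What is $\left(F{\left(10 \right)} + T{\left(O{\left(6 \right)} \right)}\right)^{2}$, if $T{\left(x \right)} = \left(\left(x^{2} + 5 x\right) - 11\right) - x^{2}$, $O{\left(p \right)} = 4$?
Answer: $100$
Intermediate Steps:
$T{\left(x \right)} = -11 + 5 x$ ($T{\left(x \right)} = \left(-11 + x^{2} + 5 x\right) - x^{2} = -11 + 5 x$)
$F{\left(q \right)} = 1$ ($F{\left(q \right)} = \frac{2 q}{2 q} = 2 q \frac{1}{2 q} = 1$)
$\left(F{\left(10 \right)} + T{\left(O{\left(6 \right)} \right)}\right)^{2} = \left(1 + \left(-11 + 5 \cdot 4\right)\right)^{2} = \left(1 + \left(-11 + 20\right)\right)^{2} = \left(1 + 9\right)^{2} = 10^{2} = 100$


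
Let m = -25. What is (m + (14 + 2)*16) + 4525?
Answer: 4756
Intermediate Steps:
(m + (14 + 2)*16) + 4525 = (-25 + (14 + 2)*16) + 4525 = (-25 + 16*16) + 4525 = (-25 + 256) + 4525 = 231 + 4525 = 4756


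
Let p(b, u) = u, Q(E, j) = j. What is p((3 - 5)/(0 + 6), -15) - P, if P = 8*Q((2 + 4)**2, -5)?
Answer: 25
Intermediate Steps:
P = -40 (P = 8*(-5) = -40)
p((3 - 5)/(0 + 6), -15) - P = -15 - 1*(-40) = -15 + 40 = 25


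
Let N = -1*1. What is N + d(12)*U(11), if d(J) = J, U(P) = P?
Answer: 131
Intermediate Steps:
N = -1
N + d(12)*U(11) = -1 + 12*11 = -1 + 132 = 131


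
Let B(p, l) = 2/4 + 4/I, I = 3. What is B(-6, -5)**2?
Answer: 121/36 ≈ 3.3611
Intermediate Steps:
B(p, l) = 11/6 (B(p, l) = 2/4 + 4/3 = 2*(1/4) + 4*(1/3) = 1/2 + 4/3 = 11/6)
B(-6, -5)**2 = (11/6)**2 = 121/36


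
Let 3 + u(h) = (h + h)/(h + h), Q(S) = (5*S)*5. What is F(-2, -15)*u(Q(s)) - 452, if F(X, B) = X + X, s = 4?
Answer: -444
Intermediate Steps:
F(X, B) = 2*X
Q(S) = 25*S
u(h) = -2 (u(h) = -3 + (h + h)/(h + h) = -3 + (2*h)/((2*h)) = -3 + (2*h)*(1/(2*h)) = -3 + 1 = -2)
F(-2, -15)*u(Q(s)) - 452 = (2*(-2))*(-2) - 452 = -4*(-2) - 452 = 8 - 452 = -444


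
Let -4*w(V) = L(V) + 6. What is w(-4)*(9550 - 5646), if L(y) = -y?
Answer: -9760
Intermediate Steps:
w(V) = -3/2 + V/4 (w(V) = -(-V + 6)/4 = -(6 - V)/4 = -3/2 + V/4)
w(-4)*(9550 - 5646) = (-3/2 + (¼)*(-4))*(9550 - 5646) = (-3/2 - 1)*3904 = -5/2*3904 = -9760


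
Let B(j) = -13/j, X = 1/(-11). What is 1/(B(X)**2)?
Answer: 1/20449 ≈ 4.8902e-5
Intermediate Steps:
X = -1/11 ≈ -0.090909
1/(B(X)**2) = 1/((-13/(-1/11))**2) = 1/((-13*(-11))**2) = 1/(143**2) = 1/20449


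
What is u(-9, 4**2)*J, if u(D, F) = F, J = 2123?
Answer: 33968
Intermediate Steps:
u(-9, 4**2)*J = 4**2*2123 = 16*2123 = 33968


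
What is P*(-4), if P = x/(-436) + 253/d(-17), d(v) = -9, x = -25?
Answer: 110083/981 ≈ 112.22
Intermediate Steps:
P = -110083/3924 (P = -25/(-436) + 253/(-9) = -25*(-1/436) + 253*(-⅑) = 25/436 - 253/9 = -110083/3924 ≈ -28.054)
P*(-4) = -110083/3924*(-4) = 110083/981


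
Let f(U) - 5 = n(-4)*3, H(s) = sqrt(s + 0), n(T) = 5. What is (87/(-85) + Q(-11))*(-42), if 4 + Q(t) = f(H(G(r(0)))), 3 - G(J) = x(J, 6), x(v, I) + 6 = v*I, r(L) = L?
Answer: -53466/85 ≈ -629.01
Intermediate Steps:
x(v, I) = -6 + I*v (x(v, I) = -6 + v*I = -6 + I*v)
G(J) = 9 - 6*J (G(J) = 3 - (-6 + 6*J) = 3 + (6 - 6*J) = 9 - 6*J)
H(s) = sqrt(s)
f(U) = 20 (f(U) = 5 + 5*3 = 5 + 15 = 20)
Q(t) = 16 (Q(t) = -4 + 20 = 16)
(87/(-85) + Q(-11))*(-42) = (87/(-85) + 16)*(-42) = (87*(-1/85) + 16)*(-42) = (-87/85 + 16)*(-42) = (1273/85)*(-42) = -53466/85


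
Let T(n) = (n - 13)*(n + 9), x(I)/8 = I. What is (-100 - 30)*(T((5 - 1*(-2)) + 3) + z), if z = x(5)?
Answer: 2210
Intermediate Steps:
x(I) = 8*I
z = 40 (z = 8*5 = 40)
T(n) = (-13 + n)*(9 + n)
(-100 - 30)*(T((5 - 1*(-2)) + 3) + z) = (-100 - 30)*((-117 + ((5 - 1*(-2)) + 3)² - 4*((5 - 1*(-2)) + 3)) + 40) = -130*((-117 + ((5 + 2) + 3)² - 4*((5 + 2) + 3)) + 40) = -130*((-117 + (7 + 3)² - 4*(7 + 3)) + 40) = -130*((-117 + 10² - 4*10) + 40) = -130*((-117 + 100 - 40) + 40) = -130*(-57 + 40) = -130*(-17) = 2210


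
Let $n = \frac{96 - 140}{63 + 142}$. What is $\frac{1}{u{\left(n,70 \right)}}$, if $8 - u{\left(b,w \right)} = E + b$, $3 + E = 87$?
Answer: $- \frac{205}{15536} \approx -0.013195$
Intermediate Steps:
$E = 84$ ($E = -3 + 87 = 84$)
$n = - \frac{44}{205} \approx -0.21463$
$u{\left(b,w \right)} = -76 - b$ ($u{\left(b,w \right)} = 8 - \left(84 + b\right) = -76 - b$)
$\frac{1}{u{\left(n,70 \right)}} = \frac{1}{-76 - - \frac{44}{205}} = \frac{1}{-76 + \frac{44}{205}} = \frac{1}{- \frac{15536}{205}} = - \frac{205}{15536}$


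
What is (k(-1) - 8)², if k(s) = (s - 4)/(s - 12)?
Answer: 9801/169 ≈ 57.994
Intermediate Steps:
k(s) = (-4 + s)/(-12 + s)
(k(-1) - 8)² = ((-4 - 1)/(-12 - 1) - 8)² = (-5/(-13) - 8)² = (-1/13*(-5) - 8)² = (5/13 - 8)² = (-99/13)² = 9801/169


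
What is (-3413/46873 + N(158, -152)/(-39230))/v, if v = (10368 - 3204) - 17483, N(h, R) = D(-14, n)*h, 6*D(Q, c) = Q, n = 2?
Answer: 10289248/1674252702795 ≈ 6.1456e-6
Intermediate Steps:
D(Q, c) = Q/6
N(h, R) = -7*h/3 (N(h, R) = ((⅙)*(-14))*h = -7*h/3)
v = -10319 (v = 7164 - 17483 = -10319)
(-3413/46873 + N(158, -152)/(-39230))/v = (-3413/46873 - 7/3*158/(-39230))/(-10319) = (-3413*1/46873 - 1106/3*(-1/39230))*(-1/10319) = (-3413/46873 + 553/58845)*(-1/10319) = -174917216/2758241685*(-1/10319) = 10289248/1674252702795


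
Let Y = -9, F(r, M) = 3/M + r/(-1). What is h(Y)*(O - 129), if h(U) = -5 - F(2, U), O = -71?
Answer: 1600/3 ≈ 533.33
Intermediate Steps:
F(r, M) = -r + 3/M (F(r, M) = 3/M + r*(-1) = 3/M - r = -r + 3/M)
h(U) = -3 - 3/U (h(U) = -5 - (-1*2 + 3/U) = -5 - (-2 + 3/U) = -5 + (2 - 3/U) = -3 - 3/U)
h(Y)*(O - 129) = (-3 - 3/(-9))*(-71 - 129) = (-3 - 3*(-1/9))*(-200) = (-3 + 1/3)*(-200) = -8/3*(-200) = 1600/3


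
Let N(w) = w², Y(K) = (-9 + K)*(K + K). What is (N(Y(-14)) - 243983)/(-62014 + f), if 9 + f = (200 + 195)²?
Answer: 170753/94002 ≈ 1.8165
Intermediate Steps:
Y(K) = 2*K*(-9 + K) (Y(K) = (-9 + K)*(2*K) = 2*K*(-9 + K))
f = 156016 (f = -9 + (200 + 195)² = -9 + 395² = -9 + 156025 = 156016)
(N(Y(-14)) - 243983)/(-62014 + f) = ((2*(-14)*(-9 - 14))² - 243983)/(-62014 + 156016) = ((2*(-14)*(-23))² - 243983)/94002 = (644² - 243983)*(1/94002) = (414736 - 243983)*(1/94002) = 170753*(1/94002) = 170753/94002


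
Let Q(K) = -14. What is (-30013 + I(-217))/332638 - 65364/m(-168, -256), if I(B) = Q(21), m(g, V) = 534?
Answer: -3626430775/29604782 ≈ -122.49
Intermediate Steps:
I(B) = -14
(-30013 + I(-217))/332638 - 65364/m(-168, -256) = (-30013 - 14)/332638 - 65364/534 = -30027*1/332638 - 65364*1/534 = -30027/332638 - 10894/89 = -3626430775/29604782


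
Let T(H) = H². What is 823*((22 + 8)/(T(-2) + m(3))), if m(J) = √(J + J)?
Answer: 9876 - 2469*√6 ≈ 3828.2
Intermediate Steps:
m(J) = √2*√J (m(J) = √(2*J) = √2*√J)
823*((22 + 8)/(T(-2) + m(3))) = 823*((22 + 8)/((-2)² + √2*√3)) = 823*(30/(4 + √6)) = 24690/(4 + √6)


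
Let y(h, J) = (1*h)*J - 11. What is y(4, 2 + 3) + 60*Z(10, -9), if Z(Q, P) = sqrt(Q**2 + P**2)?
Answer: 9 + 60*sqrt(181) ≈ 816.22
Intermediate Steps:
y(h, J) = -11 + J*h (y(h, J) = h*J - 11 = J*h - 11 = -11 + J*h)
Z(Q, P) = sqrt(P**2 + Q**2)
y(4, 2 + 3) + 60*Z(10, -9) = (-11 + (2 + 3)*4) + 60*sqrt((-9)**2 + 10**2) = (-11 + 5*4) + 60*sqrt(81 + 100) = (-11 + 20) + 60*sqrt(181) = 9 + 60*sqrt(181)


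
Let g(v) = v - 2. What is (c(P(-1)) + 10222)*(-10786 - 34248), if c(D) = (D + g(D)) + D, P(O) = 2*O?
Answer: -459977276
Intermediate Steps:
g(v) = -2 + v
c(D) = -2 + 3*D (c(D) = (D + (-2 + D)) + D = (-2 + 2*D) + D = -2 + 3*D)
(c(P(-1)) + 10222)*(-10786 - 34248) = ((-2 + 3*(2*(-1))) + 10222)*(-10786 - 34248) = ((-2 + 3*(-2)) + 10222)*(-45034) = ((-2 - 6) + 10222)*(-45034) = (-8 + 10222)*(-45034) = 10214*(-45034) = -459977276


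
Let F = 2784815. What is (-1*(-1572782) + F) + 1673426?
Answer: 6031023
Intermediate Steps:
(-1*(-1572782) + F) + 1673426 = (-1*(-1572782) + 2784815) + 1673426 = (1572782 + 2784815) + 1673426 = 4357597 + 1673426 = 6031023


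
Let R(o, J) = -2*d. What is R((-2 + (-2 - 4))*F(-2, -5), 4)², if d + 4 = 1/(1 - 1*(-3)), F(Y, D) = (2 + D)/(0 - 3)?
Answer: 225/4 ≈ 56.250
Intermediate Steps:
F(Y, D) = -⅔ - D/3 (F(Y, D) = (2 + D)/(-3) = (2 + D)*(-⅓) = -⅔ - D/3)
d = -15/4 (d = -4 + 1/(1 - 1*(-3)) = -4 + 1/(1 + 3) = -4 + 1/4 = -4 + ¼ = -15/4 ≈ -3.7500)
R(o, J) = 15/2 (R(o, J) = -2*(-15/4) = 15/2)
R((-2 + (-2 - 4))*F(-2, -5), 4)² = (15/2)² = 225/4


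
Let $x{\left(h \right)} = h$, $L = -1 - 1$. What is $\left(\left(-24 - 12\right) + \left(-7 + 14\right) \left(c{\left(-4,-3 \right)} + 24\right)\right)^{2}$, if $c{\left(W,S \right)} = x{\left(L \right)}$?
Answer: $13924$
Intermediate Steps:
$L = -2$
$c{\left(W,S \right)} = -2$
$\left(\left(-24 - 12\right) + \left(-7 + 14\right) \left(c{\left(-4,-3 \right)} + 24\right)\right)^{2} = \left(\left(-24 - 12\right) + \left(-7 + 14\right) \left(-2 + 24\right)\right)^{2} = \left(-36 + 7 \cdot 22\right)^{2} = \left(-36 + 154\right)^{2} = 118^{2} = 13924$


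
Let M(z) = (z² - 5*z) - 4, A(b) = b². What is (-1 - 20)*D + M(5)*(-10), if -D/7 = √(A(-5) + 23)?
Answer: 40 + 588*√3 ≈ 1058.4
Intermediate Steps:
M(z) = -4 + z² - 5*z
D = -28*√3 (D = -7*√((-5)² + 23) = -7*√(25 + 23) = -28*√3 ≈ -48.497)
(-1 - 20)*D + M(5)*(-10) = (-1 - 20)*(-28*√3) + (-4 + 5² - 5*5)*(-10) = -(-588)*√3 + (-4 + 25 - 25)*(-10) = 588*√3 - 4*(-10) = 588*√3 + 40 = 40 + 588*√3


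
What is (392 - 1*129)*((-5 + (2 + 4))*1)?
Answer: 263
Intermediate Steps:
(392 - 1*129)*((-5 + (2 + 4))*1) = (392 - 129)*((-5 + 6)*1) = 263*(1*1) = 263*1 = 263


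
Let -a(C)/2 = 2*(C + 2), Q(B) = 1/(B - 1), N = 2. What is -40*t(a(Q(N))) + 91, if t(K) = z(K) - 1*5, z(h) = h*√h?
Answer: 291 + 960*I*√3 ≈ 291.0 + 1662.8*I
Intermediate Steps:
Q(B) = 1/(-1 + B)
z(h) = h^(3/2)
a(C) = -8 - 4*C (a(C) = -4*(C + 2) = -4*(2 + C) = -2*(4 + 2*C) = -8 - 4*C)
t(K) = -5 + K^(3/2) (t(K) = K^(3/2) - 1*5 = K^(3/2) - 5 = -5 + K^(3/2))
-40*t(a(Q(N))) + 91 = -40*(-5 + (-8 - 4/(-1 + 2))^(3/2)) + 91 = -40*(-5 + (-8 - 4/1)^(3/2)) + 91 = -40*(-5 + (-8 - 4*1)^(3/2)) + 91 = -40*(-5 + (-8 - 4)^(3/2)) + 91 = -40*(-5 + (-12)^(3/2)) + 91 = -40*(-5 - 24*I*√3) + 91 = (200 + 960*I*√3) + 91 = 291 + 960*I*√3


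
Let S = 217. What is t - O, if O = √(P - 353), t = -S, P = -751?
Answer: -217 - 4*I*√69 ≈ -217.0 - 33.227*I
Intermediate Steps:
t = -217 (t = -1*217 = -217)
O = 4*I*√69 (O = √(-751 - 353) = √(-1104) = 4*I*√69 ≈ 33.227*I)
t - O = -217 - 4*I*√69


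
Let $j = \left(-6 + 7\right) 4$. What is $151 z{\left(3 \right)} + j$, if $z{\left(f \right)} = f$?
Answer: $457$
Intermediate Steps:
$j = 4$ ($j = 1 \cdot 4 = 4$)
$151 z{\left(3 \right)} + j = 151 \cdot 3 + 4 = 453 + 4 = 457$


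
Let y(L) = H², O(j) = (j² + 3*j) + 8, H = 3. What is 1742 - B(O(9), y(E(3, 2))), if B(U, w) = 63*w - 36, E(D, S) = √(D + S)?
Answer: 1211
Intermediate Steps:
O(j) = 8 + j² + 3*j
y(L) = 9 (y(L) = 3² = 9)
B(U, w) = -36 + 63*w
1742 - B(O(9), y(E(3, 2))) = 1742 - (-36 + 63*9) = 1742 - (-36 + 567) = 1742 - 1*531 = 1742 - 531 = 1211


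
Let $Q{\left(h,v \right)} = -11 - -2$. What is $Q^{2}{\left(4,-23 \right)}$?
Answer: $81$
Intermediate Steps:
$Q{\left(h,v \right)} = -9$ ($Q{\left(h,v \right)} = -11 + 2 = -9$)
$Q^{2}{\left(4,-23 \right)} = \left(-9\right)^{2} = 81$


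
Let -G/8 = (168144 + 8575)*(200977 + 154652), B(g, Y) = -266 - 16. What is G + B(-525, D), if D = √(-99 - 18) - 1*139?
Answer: -502771210290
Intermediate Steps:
D = -139 + 3*I*√13 (D = √(-117) - 139 = 3*I*√13 - 139 = -139 + 3*I*√13 ≈ -139.0 + 10.817*I)
B(g, Y) = -282
G = -502771210008 (G = -8*(168144 + 8575)*(200977 + 154652) = -1413752*355629 = -8*62846401251 = -502771210008)
G + B(-525, D) = -502771210008 - 282 = -502771210290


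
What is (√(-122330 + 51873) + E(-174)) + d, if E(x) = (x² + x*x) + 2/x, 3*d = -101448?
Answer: 2326031/87 + I*√70457 ≈ 26736.0 + 265.44*I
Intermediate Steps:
d = -33816 (d = (⅓)*(-101448) = -33816)
E(x) = 2/x + 2*x² (E(x) = (x² + x²) + 2/x = 2*x² + 2/x = 2/x + 2*x²)
(√(-122330 + 51873) + E(-174)) + d = (√(-122330 + 51873) + 2*(1 + (-174)³)/(-174)) - 33816 = (√(-70457) + 2*(-1/174)*(1 - 5268024)) - 33816 = (I*√70457 + 2*(-1/174)*(-5268023)) - 33816 = (I*√70457 + 5268023/87) - 33816 = (5268023/87 + I*√70457) - 33816 = 2326031/87 + I*√70457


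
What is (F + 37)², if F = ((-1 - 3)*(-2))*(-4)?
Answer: 25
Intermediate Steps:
F = -32 (F = -4*(-2)*(-4) = 8*(-4) = -32)
(F + 37)² = (-32 + 37)² = 5² = 25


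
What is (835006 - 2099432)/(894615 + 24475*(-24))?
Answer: -1264426/307215 ≈ -4.1158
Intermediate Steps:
(835006 - 2099432)/(894615 + 24475*(-24)) = -1264426/(894615 - 587400) = -1264426/307215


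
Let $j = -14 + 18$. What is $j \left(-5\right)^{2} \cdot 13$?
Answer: $1300$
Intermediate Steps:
$j = 4$
$j \left(-5\right)^{2} \cdot 13 = 4 \left(-5\right)^{2} \cdot 13 = 4 \cdot 25 \cdot 13 = 100 \cdot 13 = 1300$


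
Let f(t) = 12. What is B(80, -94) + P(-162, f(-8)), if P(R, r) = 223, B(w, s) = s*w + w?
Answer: -7217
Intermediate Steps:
B(w, s) = w + s*w
B(80, -94) + P(-162, f(-8)) = 80*(1 - 94) + 223 = 80*(-93) + 223 = -7440 + 223 = -7217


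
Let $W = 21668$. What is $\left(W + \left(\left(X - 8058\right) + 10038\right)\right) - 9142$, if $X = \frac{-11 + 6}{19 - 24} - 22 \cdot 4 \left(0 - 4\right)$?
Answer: $14859$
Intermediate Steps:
$X = 353$ ($X = - \frac{5}{-5} - 22 \cdot 4 \left(-4\right) = \left(-5\right) \left(- \frac{1}{5}\right) - -352 = 1 + 352 = 353$)
$\left(W + \left(\left(X - 8058\right) + 10038\right)\right) - 9142 = \left(21668 + \left(\left(353 - 8058\right) + 10038\right)\right) - 9142 = \left(21668 + \left(-7705 + 10038\right)\right) - 9142 = \left(21668 + 2333\right) - 9142 = 24001 - 9142 = 14859$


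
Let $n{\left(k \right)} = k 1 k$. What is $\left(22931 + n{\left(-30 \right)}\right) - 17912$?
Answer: $5919$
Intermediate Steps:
$n{\left(k \right)} = k^{2}$ ($n{\left(k \right)} = k k = k^{2}$)
$\left(22931 + n{\left(-30 \right)}\right) - 17912 = \left(22931 + \left(-30\right)^{2}\right) - 17912 = \left(22931 + 900\right) - 17912 = 23831 - 17912 = 5919$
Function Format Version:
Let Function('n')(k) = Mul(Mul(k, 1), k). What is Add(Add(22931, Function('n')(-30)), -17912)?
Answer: 5919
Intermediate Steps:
Function('n')(k) = Pow(k, 2) (Function('n')(k) = Mul(k, k) = Pow(k, 2))
Add(Add(22931, Function('n')(-30)), -17912) = Add(Add(22931, Pow(-30, 2)), -17912) = Add(Add(22931, 900), -17912) = Add(23831, -17912) = 5919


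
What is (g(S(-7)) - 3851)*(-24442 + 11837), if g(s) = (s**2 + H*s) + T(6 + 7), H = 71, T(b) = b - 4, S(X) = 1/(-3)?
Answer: 438527950/9 ≈ 4.8725e+7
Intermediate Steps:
S(X) = -1/3
T(b) = -4 + b
g(s) = 9 + s**2 + 71*s (g(s) = (s**2 + 71*s) + (-4 + (6 + 7)) = (s**2 + 71*s) + (-4 + 13) = (s**2 + 71*s) + 9 = 9 + s**2 + 71*s)
(g(S(-7)) - 3851)*(-24442 + 11837) = ((9 + (-1/3)**2 + 71*(-1/3)) - 3851)*(-24442 + 11837) = ((9 + 1/9 - 71/3) - 3851)*(-12605) = (-131/9 - 3851)*(-12605) = -34790/9*(-12605) = 438527950/9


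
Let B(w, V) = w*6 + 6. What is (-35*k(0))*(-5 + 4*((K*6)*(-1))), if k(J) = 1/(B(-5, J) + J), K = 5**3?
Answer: -105175/24 ≈ -4382.3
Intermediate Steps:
B(w, V) = 6 + 6*w (B(w, V) = 6*w + 6 = 6 + 6*w)
K = 125
k(J) = 1/(-24 + J) (k(J) = 1/((6 + 6*(-5)) + J) = 1/((6 - 30) + J) = 1/(-24 + J))
(-35*k(0))*(-5 + 4*((K*6)*(-1))) = (-35/(-24 + 0))*(-5 + 4*((125*6)*(-1))) = (-35/(-24))*(-5 + 4*(750*(-1))) = (-35*(-1/24))*(-5 + 4*(-750)) = 35*(-5 - 3000)/24 = (35/24)*(-3005) = -105175/24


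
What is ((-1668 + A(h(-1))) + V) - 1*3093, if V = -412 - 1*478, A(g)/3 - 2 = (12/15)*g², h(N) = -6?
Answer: -27793/5 ≈ -5558.6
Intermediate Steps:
A(g) = 6 + 12*g²/5 (A(g) = 6 + 3*((12/15)*g²) = 6 + 3*((12*(1/15))*g²) = 6 + 3*(4*g²/5) = 6 + 12*g²/5)
V = -890 (V = -412 - 478 = -890)
((-1668 + A(h(-1))) + V) - 1*3093 = ((-1668 + (6 + (12/5)*(-6)²)) - 890) - 1*3093 = ((-1668 + (6 + (12/5)*36)) - 890) - 3093 = ((-1668 + (6 + 432/5)) - 890) - 3093 = ((-1668 + 462/5) - 890) - 3093 = (-7878/5 - 890) - 3093 = -12328/5 - 3093 = -27793/5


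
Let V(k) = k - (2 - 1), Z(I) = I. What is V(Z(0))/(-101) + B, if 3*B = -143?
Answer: -14440/303 ≈ -47.657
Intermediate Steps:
B = -143/3 (B = (⅓)*(-143) = -143/3 ≈ -47.667)
V(k) = -1 + k (V(k) = k - 1*1 = k - 1 = -1 + k)
V(Z(0))/(-101) + B = (-1 + 0)/(-101) - 143/3 = -1/101*(-1) - 143/3 = 1/101 - 143/3 = -14440/303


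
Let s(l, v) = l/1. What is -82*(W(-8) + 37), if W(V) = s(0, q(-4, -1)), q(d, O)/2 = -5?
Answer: -3034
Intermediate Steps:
q(d, O) = -10 (q(d, O) = 2*(-5) = -10)
s(l, v) = l (s(l, v) = l*1 = l)
W(V) = 0
-82*(W(-8) + 37) = -82*(0 + 37) = -82*37 = -3034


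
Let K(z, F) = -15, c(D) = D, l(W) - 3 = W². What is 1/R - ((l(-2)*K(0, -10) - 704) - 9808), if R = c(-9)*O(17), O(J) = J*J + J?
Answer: 29239217/2754 ≈ 10617.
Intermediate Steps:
l(W) = 3 + W²
O(J) = J + J² (O(J) = J² + J = J + J²)
R = -2754 (R = -153*(1 + 17) = -153*18 = -9*306 = -2754)
1/R - ((l(-2)*K(0, -10) - 704) - 9808) = 1/(-2754) - (((3 + (-2)²)*(-15) - 704) - 9808) = -1/2754 - (((3 + 4)*(-15) - 704) - 9808) = -1/2754 - ((7*(-15) - 704) - 9808) = -1/2754 - ((-105 - 704) - 9808) = -1/2754 - (-809 - 9808) = -1/2754 - 1*(-10617) = -1/2754 + 10617 = 29239217/2754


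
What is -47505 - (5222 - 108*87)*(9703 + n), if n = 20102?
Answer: 124358565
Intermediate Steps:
-47505 - (5222 - 108*87)*(9703 + n) = -47505 - (5222 - 108*87)*(9703 + 20102) = -47505 - (5222 - 9396)*29805 = -47505 - (-4174)*29805 = -47505 - 1*(-124406070) = -47505 + 124406070 = 124358565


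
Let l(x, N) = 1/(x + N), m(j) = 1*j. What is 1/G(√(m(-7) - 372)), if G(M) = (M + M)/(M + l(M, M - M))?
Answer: 189/379 ≈ 0.49868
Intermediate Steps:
m(j) = j
l(x, N) = 1/(N + x)
G(M) = 2*M/(M + 1/M) (G(M) = (M + M)/(M + 1/((M - M) + M)) = (2*M)/(M + 1/(0 + M)) = (2*M)/(M + 1/M) = 2*M/(M + 1/M))
1/G(√(m(-7) - 372)) = 1/(2*(√(-7 - 372))²/(1 + (√(-7 - 372))²)) = 1/(2*(√(-379))²/(1 + (√(-379))²)) = 1/(2*(I*√379)²/(1 + (I*√379)²)) = 1/(2*(-379)/(1 - 379)) = 1/(2*(-379)/(-378)) = 1/(2*(-379)*(-1/378)) = 1/(379/189) = 189/379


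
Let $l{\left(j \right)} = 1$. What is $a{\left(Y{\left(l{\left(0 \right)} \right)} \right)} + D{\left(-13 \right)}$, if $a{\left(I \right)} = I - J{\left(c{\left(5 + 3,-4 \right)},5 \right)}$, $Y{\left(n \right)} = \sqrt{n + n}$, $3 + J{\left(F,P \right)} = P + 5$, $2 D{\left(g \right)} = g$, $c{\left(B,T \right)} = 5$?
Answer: $- \frac{27}{2} + \sqrt{2} \approx -12.086$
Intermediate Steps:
$D{\left(g \right)} = \frac{g}{2}$
$J{\left(F,P \right)} = 2 + P$ ($J{\left(F,P \right)} = -3 + \left(P + 5\right) = -3 + \left(5 + P\right) = 2 + P$)
$Y{\left(n \right)} = \sqrt{2} \sqrt{n}$ ($Y{\left(n \right)} = \sqrt{2 n} = \sqrt{2} \sqrt{n}$)
$a{\left(I \right)} = -7 + I$ ($a{\left(I \right)} = I - \left(2 + 5\right) = I - 7 = -7 + I$)
$a{\left(Y{\left(l{\left(0 \right)} \right)} \right)} + D{\left(-13 \right)} = \left(-7 + \sqrt{2} \sqrt{1}\right) + \frac{1}{2} \left(-13\right) = \left(-7 + \sqrt{2} \cdot 1\right) - \frac{13}{2} = \left(-7 + \sqrt{2}\right) - \frac{13}{2} = - \frac{27}{2} + \sqrt{2}$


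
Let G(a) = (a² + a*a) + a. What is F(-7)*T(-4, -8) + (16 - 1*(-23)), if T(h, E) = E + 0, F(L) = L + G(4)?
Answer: -193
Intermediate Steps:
G(a) = a + 2*a² (G(a) = (a² + a²) + a = 2*a² + a = a + 2*a²)
F(L) = 36 + L (F(L) = L + 4*(1 + 2*4) = L + 4*(1 + 8) = L + 4*9 = L + 36 = 36 + L)
T(h, E) = E
F(-7)*T(-4, -8) + (16 - 1*(-23)) = (36 - 7)*(-8) + (16 - 1*(-23)) = 29*(-8) + (16 + 23) = -232 + 39 = -193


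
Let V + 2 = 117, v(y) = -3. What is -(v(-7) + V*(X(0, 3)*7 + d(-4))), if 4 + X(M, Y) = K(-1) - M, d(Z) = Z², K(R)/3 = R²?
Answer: -1032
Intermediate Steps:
K(R) = 3*R²
X(M, Y) = -1 - M (X(M, Y) = -4 + (3*(-1)² - M) = -4 + (3*1 - M) = -4 + (3 - M) = -1 - M)
V = 115 (V = -2 + 117 = 115)
-(v(-7) + V*(X(0, 3)*7 + d(-4))) = -(-3 + 115*((-1 - 1*0)*7 + (-4)²)) = -(-3 + 115*((-1 + 0)*7 + 16)) = -(-3 + 115*(-1*7 + 16)) = -(-3 + 115*(-7 + 16)) = -(-3 + 115*9) = -(-3 + 1035) = -1*1032 = -1032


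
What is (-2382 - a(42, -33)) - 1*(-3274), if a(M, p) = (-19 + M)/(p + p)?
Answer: 58895/66 ≈ 892.35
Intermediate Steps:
a(M, p) = (-19 + M)/(2*p) (a(M, p) = (-19 + M)/((2*p)) = (-19 + M)*(1/(2*p)) = (-19 + M)/(2*p))
(-2382 - a(42, -33)) - 1*(-3274) = (-2382 - (-19 + 42)/(2*(-33))) - 1*(-3274) = (-2382 - (-1)*23/(2*33)) + 3274 = (-2382 - 1*(-23/66)) + 3274 = (-2382 + 23/66) + 3274 = -157189/66 + 3274 = 58895/66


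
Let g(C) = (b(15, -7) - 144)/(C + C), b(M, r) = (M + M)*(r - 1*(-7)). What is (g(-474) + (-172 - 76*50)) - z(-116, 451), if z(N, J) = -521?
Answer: -272617/79 ≈ -3450.8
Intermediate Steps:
b(M, r) = 2*M*(7 + r) (b(M, r) = (2*M)*(r + 7) = (2*M)*(7 + r) = 2*M*(7 + r))
g(C) = -72/C (g(C) = (2*15*(7 - 7) - 144)/(C + C) = (2*15*0 - 144)/((2*C)) = (0 - 144)*(1/(2*C)) = -72/C)
(g(-474) + (-172 - 76*50)) - z(-116, 451) = (-72/(-474) + (-172 - 76*50)) - 1*(-521) = (-72*(-1/474) + (-172 - 3800)) + 521 = (12/79 - 3972) + 521 = -313776/79 + 521 = -272617/79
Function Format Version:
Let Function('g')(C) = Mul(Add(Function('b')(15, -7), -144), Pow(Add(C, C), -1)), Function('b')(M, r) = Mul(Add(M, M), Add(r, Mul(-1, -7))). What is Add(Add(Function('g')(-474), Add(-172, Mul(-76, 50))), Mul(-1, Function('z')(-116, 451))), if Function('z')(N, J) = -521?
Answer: Rational(-272617, 79) ≈ -3450.8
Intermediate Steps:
Function('b')(M, r) = Mul(2, M, Add(7, r)) (Function('b')(M, r) = Mul(Mul(2, M), Add(r, 7)) = Mul(Mul(2, M), Add(7, r)) = Mul(2, M, Add(7, r)))
Function('g')(C) = Mul(-72, Pow(C, -1)) (Function('g')(C) = Mul(Add(Mul(2, 15, Add(7, -7)), -144), Pow(Add(C, C), -1)) = Mul(Add(Mul(2, 15, 0), -144), Pow(Mul(2, C), -1)) = Mul(Add(0, -144), Mul(Rational(1, 2), Pow(C, -1))) = Mul(-144, Mul(Rational(1, 2), Pow(C, -1))) = Mul(-72, Pow(C, -1)))
Add(Add(Function('g')(-474), Add(-172, Mul(-76, 50))), Mul(-1, Function('z')(-116, 451))) = Add(Add(Mul(-72, Pow(-474, -1)), Add(-172, Mul(-76, 50))), Mul(-1, -521)) = Add(Add(Mul(-72, Rational(-1, 474)), Add(-172, -3800)), 521) = Add(Add(Rational(12, 79), -3972), 521) = Add(Rational(-313776, 79), 521) = Rational(-272617, 79)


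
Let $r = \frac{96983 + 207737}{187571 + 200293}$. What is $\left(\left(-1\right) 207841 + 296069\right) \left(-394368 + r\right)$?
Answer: $- \frac{1686928681641112}{48483} \approx -3.4794 \cdot 10^{10}$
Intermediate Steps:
$r = \frac{38090}{48483}$ ($r = \frac{304720}{387864} = 304720 \cdot \frac{1}{387864} = \frac{38090}{48483} \approx 0.78564$)
$\left(\left(-1\right) 207841 + 296069\right) \left(-394368 + r\right) = \left(\left(-1\right) 207841 + 296069\right) \left(-394368 + \frac{38090}{48483}\right) = \left(-207841 + 296069\right) \left(- \frac{19120105654}{48483}\right) = 88228 \left(- \frac{19120105654}{48483}\right) = - \frac{1686928681641112}{48483}$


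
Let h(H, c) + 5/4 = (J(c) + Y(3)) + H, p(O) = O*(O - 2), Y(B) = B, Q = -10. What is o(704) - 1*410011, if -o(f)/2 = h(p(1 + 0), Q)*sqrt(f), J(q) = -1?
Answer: -410011 + 4*sqrt(11) ≈ -4.1000e+5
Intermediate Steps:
p(O) = O*(-2 + O)
h(H, c) = 3/4 + H (h(H, c) = -5/4 + ((-1 + 3) + H) = -5/4 + (2 + H) = 3/4 + H)
o(f) = sqrt(f)/2 (o(f) = -2*(3/4 + (1 + 0)*(-2 + (1 + 0)))*sqrt(f) = -2*(3/4 + 1*(-2 + 1))*sqrt(f) = -2*(3/4 + 1*(-1))*sqrt(f) = -2*(3/4 - 1)*sqrt(f) = -(-1)*sqrt(f)/2 = sqrt(f)/2)
o(704) - 1*410011 = sqrt(704)/2 - 1*410011 = (8*sqrt(11))/2 - 410011 = 4*sqrt(11) - 410011 = -410011 + 4*sqrt(11)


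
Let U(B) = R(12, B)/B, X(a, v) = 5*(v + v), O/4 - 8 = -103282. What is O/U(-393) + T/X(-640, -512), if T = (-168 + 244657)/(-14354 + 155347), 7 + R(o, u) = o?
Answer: 23439106273961207/721884160 ≈ 3.2469e+7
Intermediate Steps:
O = -413096 (O = 32 + 4*(-103282) = 32 - 413128 = -413096)
R(o, u) = -7 + o
X(a, v) = 10*v (X(a, v) = 5*(2*v) = 10*v)
U(B) = 5/B (U(B) = (-7 + 12)/B = 5/B)
T = 244489/140993 ≈ 1.7341
O/U(-393) + T/X(-640, -512) = -413096/(5/(-393)) + 244489/(140993*((10*(-512)))) = -413096/(5*(-1/393)) + (244489/140993)/(-5120) = -413096/(-5/393) + (244489/140993)*(-1/5120) = -413096*(-393/5) - 244489/721884160 = 162346728/5 - 244489/721884160 = 23439106273961207/721884160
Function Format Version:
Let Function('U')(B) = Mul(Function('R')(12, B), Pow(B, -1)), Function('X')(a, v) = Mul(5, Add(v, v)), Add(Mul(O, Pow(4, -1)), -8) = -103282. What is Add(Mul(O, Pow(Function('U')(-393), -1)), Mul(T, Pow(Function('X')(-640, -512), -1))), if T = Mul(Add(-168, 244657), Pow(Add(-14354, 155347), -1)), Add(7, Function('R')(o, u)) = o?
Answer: Rational(23439106273961207, 721884160) ≈ 3.2469e+7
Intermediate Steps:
O = -413096 (O = Add(32, Mul(4, -103282)) = Add(32, -413128) = -413096)
Function('R')(o, u) = Add(-7, o)
Function('X')(a, v) = Mul(10, v) (Function('X')(a, v) = Mul(5, Mul(2, v)) = Mul(10, v))
Function('U')(B) = Mul(5, Pow(B, -1)) (Function('U')(B) = Mul(Add(-7, 12), Pow(B, -1)) = Mul(5, Pow(B, -1)))
T = Rational(244489, 140993) (T = Mul(244489, Pow(140993, -1)) = Mul(244489, Rational(1, 140993)) = Rational(244489, 140993) ≈ 1.7341)
Add(Mul(O, Pow(Function('U')(-393), -1)), Mul(T, Pow(Function('X')(-640, -512), -1))) = Add(Mul(-413096, Pow(Mul(5, Pow(-393, -1)), -1)), Mul(Rational(244489, 140993), Pow(Mul(10, -512), -1))) = Add(Mul(-413096, Pow(Mul(5, Rational(-1, 393)), -1)), Mul(Rational(244489, 140993), Pow(-5120, -1))) = Add(Mul(-413096, Pow(Rational(-5, 393), -1)), Mul(Rational(244489, 140993), Rational(-1, 5120))) = Add(Mul(-413096, Rational(-393, 5)), Rational(-244489, 721884160)) = Add(Rational(162346728, 5), Rational(-244489, 721884160)) = Rational(23439106273961207, 721884160)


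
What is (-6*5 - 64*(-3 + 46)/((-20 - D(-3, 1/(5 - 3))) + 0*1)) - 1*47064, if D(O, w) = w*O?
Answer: -1736974/37 ≈ -46945.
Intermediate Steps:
D(O, w) = O*w
(-6*5 - 64*(-3 + 46)/((-20 - D(-3, 1/(5 - 3))) + 0*1)) - 1*47064 = (-6*5 - 64*(-3 + 46)/((-20 - (-3)/(5 - 3)) + 0*1)) - 1*47064 = (-30 - 2752/((-20 - (-3)/2) + 0)) - 47064 = (-30 - 2752/((-20 - 1*(-3/2)) + 0)) - 47064 = (-30 - 2752/((-20 + 3/2) + 0)) - 47064 = (-30 - 2752/(-37/2 + 0)) - 47064 = (-30 - 2752/(-37/2)) - 47064 = (-30 - 2752*(-2)/37) - 47064 = (-30 - 64*(-86/37)) - 47064 = (-30 + 5504/37) - 47064 = 4394/37 - 47064 = -1736974/37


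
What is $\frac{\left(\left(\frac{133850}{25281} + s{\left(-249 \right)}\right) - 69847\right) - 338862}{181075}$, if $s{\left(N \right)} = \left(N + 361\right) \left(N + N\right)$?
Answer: $- \frac{2348502287}{915551415} \approx -2.5651$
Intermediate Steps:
$s{\left(N \right)} = 2 N \left(361 + N\right)$ ($s{\left(N \right)} = \left(361 + N\right) 2 N = 2 N \left(361 + N\right)$)
$\frac{\left(\left(\frac{133850}{25281} + s{\left(-249 \right)}\right) - 69847\right) - 338862}{181075} = \frac{\left(\left(\frac{133850}{25281} + 2 \left(-249\right) \left(361 - 249\right)\right) - 69847\right) - 338862}{181075} = \left(\left(\left(133850 \cdot \frac{1}{25281} + 2 \left(-249\right) 112\right) - 69847\right) - 338862\right) \frac{1}{181075} = \left(\left(\left(\frac{133850}{25281} - 55776\right) - 69847\right) - 338862\right) \frac{1}{181075} = \left(\left(- \frac{1409939206}{25281} - 69847\right) - 338862\right) \frac{1}{181075} = \left(- \frac{3175741213}{25281} - 338862\right) \frac{1}{181075} = \left(- \frac{11742511435}{25281}\right) \frac{1}{181075} = - \frac{2348502287}{915551415}$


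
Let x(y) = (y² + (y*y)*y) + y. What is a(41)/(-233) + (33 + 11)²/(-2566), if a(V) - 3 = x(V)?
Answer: -90864362/298939 ≈ -303.96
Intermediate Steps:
x(y) = y + y² + y³ (x(y) = (y² + y²*y) + y = (y² + y³) + y = y + y² + y³)
a(V) = 3 + V*(1 + V + V²)
a(41)/(-233) + (33 + 11)²/(-2566) = (3 + 41*(1 + 41 + 41²))/(-233) + (33 + 11)²/(-2566) = (3 + 41*(1 + 41 + 1681))*(-1/233) + 44²*(-1/2566) = (3 + 41*1723)*(-1/233) + 1936*(-1/2566) = (3 + 70643)*(-1/233) - 968/1283 = 70646*(-1/233) - 968/1283 = -70646/233 - 968/1283 = -90864362/298939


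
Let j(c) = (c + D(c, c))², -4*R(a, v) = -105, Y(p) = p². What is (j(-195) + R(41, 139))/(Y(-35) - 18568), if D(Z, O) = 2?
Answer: -149101/69372 ≈ -2.1493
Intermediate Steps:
R(a, v) = 105/4 (R(a, v) = -¼*(-105) = 105/4)
j(c) = (2 + c)² (j(c) = (c + 2)² = (2 + c)²)
(j(-195) + R(41, 139))/(Y(-35) - 18568) = ((2 - 195)² + 105/4)/((-35)² - 18568) = ((-193)² + 105/4)/(1225 - 18568) = (37249 + 105/4)/(-17343) = (149101/4)*(-1/17343) = -149101/69372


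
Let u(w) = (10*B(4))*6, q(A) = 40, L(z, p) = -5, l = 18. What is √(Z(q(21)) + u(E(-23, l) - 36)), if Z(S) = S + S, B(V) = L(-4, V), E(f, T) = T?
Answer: 2*I*√55 ≈ 14.832*I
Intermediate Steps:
B(V) = -5
Z(S) = 2*S
u(w) = -300 (u(w) = (10*(-5))*6 = -50*6 = -300)
√(Z(q(21)) + u(E(-23, l) - 36)) = √(2*40 - 300) = √(80 - 300) = √(-220) = 2*I*√55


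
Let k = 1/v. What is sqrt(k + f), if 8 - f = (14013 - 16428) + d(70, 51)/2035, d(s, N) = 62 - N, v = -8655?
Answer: sqrt(248479186834695)/320235 ≈ 49.224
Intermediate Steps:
k = -1/8655 (k = 1/(-8655) = -1/8655 ≈ -0.00011554)
f = 448254/185 (f = 8 - ((14013 - 16428) + (62 - 1*51)/2035) = 8 - (-2415 + (62 - 51)*(1/2035)) = 8 - (-2415 + 11*(1/2035)) = 8 - (-2415 + 1/185) = 8 - 1*(-446774/185) = 8 + 446774/185 = 448254/185 ≈ 2423.0)
sqrt(k + f) = sqrt(-1/8655 + 448254/185) = sqrt(775927637/320235) = sqrt(248479186834695)/320235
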